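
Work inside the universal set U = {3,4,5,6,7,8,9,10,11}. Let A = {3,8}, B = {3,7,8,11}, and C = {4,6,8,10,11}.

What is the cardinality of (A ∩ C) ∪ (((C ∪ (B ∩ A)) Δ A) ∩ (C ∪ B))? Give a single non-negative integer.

5

A ∩ C = {8}
B ∩ A = {3,8}
C ∪ (B ∩ A) = {3,4,6,8,10,11}
(C ∪ (B ∩ A)) Δ A = {4,6,10,11}
C ∪ B = {3,4,6,7,8,10,11}
((C ∪ (B ∩ A)) Δ A) ∩ (C ∪ B) = {4,6,10,11}
(A ∩ C) ∪ (((C ∪ (B ∩ A)) Δ A) ∩ (C ∪ B)) = {4,6,8,10,11}
|(A ∩ C) ∪ (((C ∪ (B ∩ A)) Δ A) ∩ (C ∪ B))| = 5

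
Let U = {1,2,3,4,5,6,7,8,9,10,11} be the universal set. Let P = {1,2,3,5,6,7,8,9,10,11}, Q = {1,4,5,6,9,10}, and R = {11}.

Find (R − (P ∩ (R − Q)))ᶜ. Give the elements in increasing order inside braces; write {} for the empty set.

{1,2,3,4,5,6,7,8,9,10,11}

R − Q = {11}
P ∩ (R − Q) = {11}
R − (P ∩ (R − Q)) = {}
(R − (P ∩ (R − Q)))ᶜ = {1,2,3,4,5,6,7,8,9,10,11}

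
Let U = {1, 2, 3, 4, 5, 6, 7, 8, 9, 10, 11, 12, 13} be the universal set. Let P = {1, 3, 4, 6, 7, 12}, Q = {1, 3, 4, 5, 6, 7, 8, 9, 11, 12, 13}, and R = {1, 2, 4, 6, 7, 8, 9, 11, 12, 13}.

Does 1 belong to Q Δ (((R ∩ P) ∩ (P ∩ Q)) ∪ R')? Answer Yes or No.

No

1 ∈ R and 1 ∈ P, so 1 ∈ R ∩ P
1 ∈ P and 1 ∈ Q, so 1 ∈ P ∩ Q
1 ∈ (R ∩ P) and 1 ∈ (P ∩ Q), so 1 ∈ (R ∩ P) ∩ (P ∩ Q)
1 ∈ R, so 1 ∉ R'
1 ∈ ((R ∩ P) ∩ (P ∩ Q)) and 1 ∉ R', so 1 ∈ ((R ∩ P) ∩ (P ∩ Q)) ∪ R'
1 ∈ Q and 1 ∈ (((R ∩ P) ∩ (P ∩ Q)) ∪ R'), so 1 ∉ Q Δ (((R ∩ P) ∩ (P ∩ Q)) ∪ R')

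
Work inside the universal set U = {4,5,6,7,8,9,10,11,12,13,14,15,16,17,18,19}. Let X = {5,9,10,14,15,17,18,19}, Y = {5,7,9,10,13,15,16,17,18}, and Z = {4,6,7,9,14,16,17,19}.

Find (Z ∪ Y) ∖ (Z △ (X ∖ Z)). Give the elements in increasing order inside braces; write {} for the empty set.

{13}

Z ∪ Y = {4,5,6,7,9,10,13,14,15,16,17,18,19}
X ∖ Z = {5,10,15,18}
Z △ (X ∖ Z) = {4,5,6,7,9,10,14,15,16,17,18,19}
(Z ∪ Y) ∖ (Z △ (X ∖ Z)) = {13}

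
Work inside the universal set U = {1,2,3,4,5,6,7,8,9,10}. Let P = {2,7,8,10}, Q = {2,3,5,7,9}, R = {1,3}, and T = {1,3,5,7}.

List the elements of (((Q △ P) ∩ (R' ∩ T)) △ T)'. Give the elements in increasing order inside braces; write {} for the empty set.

{2,4,5,6,8,9,10}

Q △ P = {3,5,8,9,10}
R' = {2,4,5,6,7,8,9,10}
R' ∩ T = {5,7}
(Q △ P) ∩ (R' ∩ T) = {5}
((Q △ P) ∩ (R' ∩ T)) △ T = {1,3,7}
(((Q △ P) ∩ (R' ∩ T)) △ T)' = {2,4,5,6,8,9,10}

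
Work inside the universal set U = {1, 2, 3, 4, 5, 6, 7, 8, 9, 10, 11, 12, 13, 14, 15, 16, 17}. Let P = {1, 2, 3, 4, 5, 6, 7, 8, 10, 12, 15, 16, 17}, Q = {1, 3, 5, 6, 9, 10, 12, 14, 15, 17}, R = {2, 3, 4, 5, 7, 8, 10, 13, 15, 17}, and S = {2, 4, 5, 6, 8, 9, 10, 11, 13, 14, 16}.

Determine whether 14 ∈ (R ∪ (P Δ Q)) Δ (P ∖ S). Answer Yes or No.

Yes

14 ∉ P and 14 ∈ Q, so 14 ∈ P Δ Q
14 ∉ R and 14 ∈ (P Δ Q), so 14 ∈ R ∪ (P Δ Q)
14 ∉ P and 14 ∈ S, so 14 ∉ P ∖ S
14 ∈ (R ∪ (P Δ Q)) and 14 ∉ (P ∖ S), so 14 ∈ (R ∪ (P Δ Q)) Δ (P ∖ S)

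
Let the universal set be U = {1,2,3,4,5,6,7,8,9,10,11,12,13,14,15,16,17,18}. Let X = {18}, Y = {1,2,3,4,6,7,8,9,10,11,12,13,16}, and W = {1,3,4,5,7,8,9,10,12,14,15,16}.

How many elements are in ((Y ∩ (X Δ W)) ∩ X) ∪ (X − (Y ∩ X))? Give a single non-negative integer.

X Δ W = {1,3,4,5,7,8,9,10,12,14,15,16,18}
Y ∩ (X Δ W) = {1,3,4,7,8,9,10,12,16}
(Y ∩ (X Δ W)) ∩ X = {}
Y ∩ X = {}
X − (Y ∩ X) = {18}
((Y ∩ (X Δ W)) ∩ X) ∪ (X − (Y ∩ X)) = {18}
|((Y ∩ (X Δ W)) ∩ X) ∪ (X − (Y ∩ X))| = 1

1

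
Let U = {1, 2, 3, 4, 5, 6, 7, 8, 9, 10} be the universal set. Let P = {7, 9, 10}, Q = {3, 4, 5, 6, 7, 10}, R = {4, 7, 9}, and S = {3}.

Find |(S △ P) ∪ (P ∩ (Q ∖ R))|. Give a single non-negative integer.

4

S △ P = {3, 7, 9, 10}
Q ∖ R = {3, 5, 6, 10}
P ∩ (Q ∖ R) = {10}
(S △ P) ∪ (P ∩ (Q ∖ R)) = {3, 7, 9, 10}
|(S △ P) ∪ (P ∩ (Q ∖ R))| = 4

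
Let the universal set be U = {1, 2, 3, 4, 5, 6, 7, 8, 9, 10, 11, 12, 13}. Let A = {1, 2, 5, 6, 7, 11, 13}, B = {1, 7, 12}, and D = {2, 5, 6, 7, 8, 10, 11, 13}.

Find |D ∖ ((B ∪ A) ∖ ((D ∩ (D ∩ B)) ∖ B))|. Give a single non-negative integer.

2

B ∪ A = {1, 2, 5, 6, 7, 11, 12, 13}
D ∩ B = {7}
D ∩ (D ∩ B) = {7}
(D ∩ (D ∩ B)) ∖ B = {}
(B ∪ A) ∖ ((D ∩ (D ∩ B)) ∖ B) = {1, 2, 5, 6, 7, 11, 12, 13}
D ∖ ((B ∪ A) ∖ ((D ∩ (D ∩ B)) ∖ B)) = {8, 10}
|D ∖ ((B ∪ A) ∖ ((D ∩ (D ∩ B)) ∖ B))| = 2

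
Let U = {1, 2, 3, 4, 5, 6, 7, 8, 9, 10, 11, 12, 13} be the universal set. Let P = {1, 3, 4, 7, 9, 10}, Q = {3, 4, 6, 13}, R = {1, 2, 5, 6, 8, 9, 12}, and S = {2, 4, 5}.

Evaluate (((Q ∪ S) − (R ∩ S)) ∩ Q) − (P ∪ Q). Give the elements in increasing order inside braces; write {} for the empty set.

{}

Q ∪ S = {2, 3, 4, 5, 6, 13}
R ∩ S = {2, 5}
(Q ∪ S) − (R ∩ S) = {3, 4, 6, 13}
((Q ∪ S) − (R ∩ S)) ∩ Q = {3, 4, 6, 13}
P ∪ Q = {1, 3, 4, 6, 7, 9, 10, 13}
(((Q ∪ S) − (R ∩ S)) ∩ Q) − (P ∪ Q) = {}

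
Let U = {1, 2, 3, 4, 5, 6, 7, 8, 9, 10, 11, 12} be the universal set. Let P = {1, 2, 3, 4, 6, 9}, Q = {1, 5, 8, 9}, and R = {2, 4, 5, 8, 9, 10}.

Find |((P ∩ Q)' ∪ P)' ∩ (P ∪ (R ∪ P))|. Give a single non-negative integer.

0

P ∩ Q = {1, 9}
(P ∩ Q)' = {2, 3, 4, 5, 6, 7, 8, 10, 11, 12}
(P ∩ Q)' ∪ P = {1, 2, 3, 4, 5, 6, 7, 8, 9, 10, 11, 12}
((P ∩ Q)' ∪ P)' = {}
R ∪ P = {1, 2, 3, 4, 5, 6, 8, 9, 10}
P ∪ (R ∪ P) = {1, 2, 3, 4, 5, 6, 8, 9, 10}
((P ∩ Q)' ∪ P)' ∩ (P ∪ (R ∪ P)) = {}
|((P ∩ Q)' ∪ P)' ∩ (P ∪ (R ∪ P))| = 0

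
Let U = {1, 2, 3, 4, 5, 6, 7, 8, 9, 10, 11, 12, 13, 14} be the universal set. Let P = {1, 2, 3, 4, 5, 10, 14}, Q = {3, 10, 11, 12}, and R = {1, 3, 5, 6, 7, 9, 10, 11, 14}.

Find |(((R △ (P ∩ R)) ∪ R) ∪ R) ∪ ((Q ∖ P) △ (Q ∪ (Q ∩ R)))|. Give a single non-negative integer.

9

P ∩ R = {1, 3, 5, 10, 14}
R △ (P ∩ R) = {6, 7, 9, 11}
(R △ (P ∩ R)) ∪ R = {1, 3, 5, 6, 7, 9, 10, 11, 14}
((R △ (P ∩ R)) ∪ R) ∪ R = {1, 3, 5, 6, 7, 9, 10, 11, 14}
Q ∖ P = {11, 12}
Q ∩ R = {3, 10, 11}
Q ∪ (Q ∩ R) = {3, 10, 11, 12}
(Q ∖ P) △ (Q ∪ (Q ∩ R)) = {3, 10}
(((R △ (P ∩ R)) ∪ R) ∪ R) ∪ ((Q ∖ P) △ (Q ∪ (Q ∩ R))) = {1, 3, 5, 6, 7, 9, 10, 11, 14}
|(((R △ (P ∩ R)) ∪ R) ∪ R) ∪ ((Q ∖ P) △ (Q ∪ (Q ∩ R)))| = 9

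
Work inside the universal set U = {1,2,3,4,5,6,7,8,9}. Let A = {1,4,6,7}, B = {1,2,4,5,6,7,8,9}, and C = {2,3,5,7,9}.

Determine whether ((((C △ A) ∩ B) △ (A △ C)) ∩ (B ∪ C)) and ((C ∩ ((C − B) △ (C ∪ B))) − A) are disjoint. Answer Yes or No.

C △ A = {1,2,3,4,5,6,9}
(C △ A) ∩ B = {1,2,4,5,6,9}
A △ C = {1,2,3,4,5,6,9}
((C △ A) ∩ B) △ (A △ C) = {3}
B ∪ C = {1,2,3,4,5,6,7,8,9}
(((C △ A) ∩ B) △ (A △ C)) ∩ (B ∪ C) = {3}
C − B = {3}
C ∪ B = {1,2,3,4,5,6,7,8,9}
(C − B) △ (C ∪ B) = {1,2,4,5,6,7,8,9}
C ∩ ((C − B) △ (C ∪ B)) = {2,5,7,9}
(C ∩ ((C − B) △ (C ∪ B))) − A = {2,5,9}
{3} and {2,5,9} share no elements.

Yes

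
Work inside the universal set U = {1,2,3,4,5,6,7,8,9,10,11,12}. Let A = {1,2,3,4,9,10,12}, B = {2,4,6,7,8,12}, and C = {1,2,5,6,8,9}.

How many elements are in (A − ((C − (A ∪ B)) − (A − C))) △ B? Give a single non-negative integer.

7

A ∪ B = {1,2,3,4,6,7,8,9,10,12}
C − (A ∪ B) = {5}
A − C = {3,4,10,12}
(C − (A ∪ B)) − (A − C) = {5}
A − ((C − (A ∪ B)) − (A − C)) = {1,2,3,4,9,10,12}
(A − ((C − (A ∪ B)) − (A − C))) △ B = {1,3,6,7,8,9,10}
|(A − ((C − (A ∪ B)) − (A − C))) △ B| = 7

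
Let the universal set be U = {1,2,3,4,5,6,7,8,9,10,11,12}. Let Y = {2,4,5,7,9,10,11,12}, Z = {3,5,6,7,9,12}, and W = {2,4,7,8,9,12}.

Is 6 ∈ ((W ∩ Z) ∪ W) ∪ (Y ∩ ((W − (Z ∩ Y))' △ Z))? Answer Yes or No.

No

6 ∉ W and 6 ∈ Z, so 6 ∉ W ∩ Z
6 ∉ (W ∩ Z) and 6 ∉ W, so 6 ∉ (W ∩ Z) ∪ W
6 ∈ Z and 6 ∉ Y, so 6 ∉ Z ∩ Y
6 ∉ W and 6 ∉ (Z ∩ Y), so 6 ∉ W − (Z ∩ Y)
6 ∈ (W − (Z ∩ Y))' since 6 ∉ (W − (Z ∩ Y))
6 ∈ (W − (Z ∩ Y))' and 6 ∈ Z, so 6 ∉ (W − (Z ∩ Y))' △ Z
6 ∉ Y and 6 ∉ ((W − (Z ∩ Y))' △ Z), so 6 ∉ Y ∩ ((W − (Z ∩ Y))' △ Z)
6 ∉ ((W ∩ Z) ∪ W) and 6 ∉ (Y ∩ ((W − (Z ∩ Y))' △ Z)), so 6 ∉ ((W ∩ Z) ∪ W) ∪ (Y ∩ ((W − (Z ∩ Y))' △ Z))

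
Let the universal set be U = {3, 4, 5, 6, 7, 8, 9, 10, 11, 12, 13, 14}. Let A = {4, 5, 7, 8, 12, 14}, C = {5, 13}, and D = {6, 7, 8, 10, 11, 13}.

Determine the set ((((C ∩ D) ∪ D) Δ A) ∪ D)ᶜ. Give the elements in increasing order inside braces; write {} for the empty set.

{3, 9}

C ∩ D = {13}
(C ∩ D) ∪ D = {6, 7, 8, 10, 11, 13}
((C ∩ D) ∪ D) Δ A = {4, 5, 6, 10, 11, 12, 13, 14}
(((C ∩ D) ∪ D) Δ A) ∪ D = {4, 5, 6, 7, 8, 10, 11, 12, 13, 14}
((((C ∩ D) ∪ D) Δ A) ∪ D)ᶜ = {3, 9}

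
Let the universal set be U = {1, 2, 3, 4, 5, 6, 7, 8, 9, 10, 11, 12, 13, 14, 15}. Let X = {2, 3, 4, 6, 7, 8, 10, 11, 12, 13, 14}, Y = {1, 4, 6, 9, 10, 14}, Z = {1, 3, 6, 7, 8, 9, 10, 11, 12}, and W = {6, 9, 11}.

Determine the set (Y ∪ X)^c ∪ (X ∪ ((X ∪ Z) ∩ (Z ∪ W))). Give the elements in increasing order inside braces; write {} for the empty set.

{1, 2, 3, 4, 5, 6, 7, 8, 9, 10, 11, 12, 13, 14, 15}

Y ∪ X = {1, 2, 3, 4, 6, 7, 8, 9, 10, 11, 12, 13, 14}
(Y ∪ X)^c = {5, 15}
X ∪ Z = {1, 2, 3, 4, 6, 7, 8, 9, 10, 11, 12, 13, 14}
Z ∪ W = {1, 3, 6, 7, 8, 9, 10, 11, 12}
(X ∪ Z) ∩ (Z ∪ W) = {1, 3, 6, 7, 8, 9, 10, 11, 12}
X ∪ ((X ∪ Z) ∩ (Z ∪ W)) = {1, 2, 3, 4, 6, 7, 8, 9, 10, 11, 12, 13, 14}
(Y ∪ X)^c ∪ (X ∪ ((X ∪ Z) ∩ (Z ∪ W))) = {1, 2, 3, 4, 5, 6, 7, 8, 9, 10, 11, 12, 13, 14, 15}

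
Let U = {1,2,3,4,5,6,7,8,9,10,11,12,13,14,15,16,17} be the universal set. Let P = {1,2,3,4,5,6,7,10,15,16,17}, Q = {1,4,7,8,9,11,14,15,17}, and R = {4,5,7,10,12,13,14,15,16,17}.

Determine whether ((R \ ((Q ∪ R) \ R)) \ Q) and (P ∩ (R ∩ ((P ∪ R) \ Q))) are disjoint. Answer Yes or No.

Q ∪ R = {1,4,5,7,8,9,10,11,12,13,14,15,16,17}
(Q ∪ R) \ R = {1,8,9,11}
R \ ((Q ∪ R) \ R) = {4,5,7,10,12,13,14,15,16,17}
(R \ ((Q ∪ R) \ R)) \ Q = {5,10,12,13,16}
P ∪ R = {1,2,3,4,5,6,7,10,12,13,14,15,16,17}
(P ∪ R) \ Q = {2,3,5,6,10,12,13,16}
R ∩ ((P ∪ R) \ Q) = {5,10,12,13,16}
P ∩ (R ∩ ((P ∪ R) \ Q)) = {5,10,16}
5 lies in both, so they are not disjoint.

No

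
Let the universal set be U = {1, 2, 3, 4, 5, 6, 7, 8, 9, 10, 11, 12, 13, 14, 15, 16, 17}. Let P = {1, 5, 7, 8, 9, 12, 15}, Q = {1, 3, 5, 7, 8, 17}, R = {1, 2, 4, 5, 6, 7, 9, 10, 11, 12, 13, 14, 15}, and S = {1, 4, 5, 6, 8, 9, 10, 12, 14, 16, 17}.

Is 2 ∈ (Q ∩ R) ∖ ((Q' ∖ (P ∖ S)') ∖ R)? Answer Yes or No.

No

2 ∉ Q and 2 ∈ R, so 2 ∉ Q ∩ R
2 ∉ Q, so 2 ∈ Q'
2 ∉ P and 2 ∉ S, so 2 ∉ P ∖ S
2 ∈ (P ∖ S)' since 2 ∉ (P ∖ S)
2 ∈ Q' and 2 ∈ (P ∖ S)', so 2 ∉ Q' ∖ (P ∖ S)'
2 ∉ (Q' ∖ (P ∖ S)') and 2 ∈ R, so 2 ∉ (Q' ∖ (P ∖ S)') ∖ R
2 ∉ (Q ∩ R) and 2 ∉ ((Q' ∖ (P ∖ S)') ∖ R), so 2 ∉ (Q ∩ R) ∖ ((Q' ∖ (P ∖ S)') ∖ R)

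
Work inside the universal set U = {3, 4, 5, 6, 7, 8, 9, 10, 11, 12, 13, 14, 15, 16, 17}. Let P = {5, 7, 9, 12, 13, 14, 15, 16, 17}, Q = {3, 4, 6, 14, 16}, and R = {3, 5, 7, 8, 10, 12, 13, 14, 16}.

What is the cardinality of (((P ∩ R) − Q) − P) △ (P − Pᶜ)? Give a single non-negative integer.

P ∩ R = {5, 7, 12, 13, 14, 16}
(P ∩ R) − Q = {5, 7, 12, 13}
((P ∩ R) − Q) − P = {}
Pᶜ = {3, 4, 6, 8, 10, 11}
P − Pᶜ = {5, 7, 9, 12, 13, 14, 15, 16, 17}
(((P ∩ R) − Q) − P) △ (P − Pᶜ) = {5, 7, 9, 12, 13, 14, 15, 16, 17}
|(((P ∩ R) − Q) − P) △ (P − Pᶜ)| = 9

9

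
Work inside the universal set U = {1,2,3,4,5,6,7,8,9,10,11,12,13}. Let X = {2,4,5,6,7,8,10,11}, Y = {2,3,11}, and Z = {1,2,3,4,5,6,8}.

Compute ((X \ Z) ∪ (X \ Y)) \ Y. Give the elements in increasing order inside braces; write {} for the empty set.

X \ Z = {7,10,11}
X \ Y = {4,5,6,7,8,10}
(X \ Z) ∪ (X \ Y) = {4,5,6,7,8,10,11}
((X \ Z) ∪ (X \ Y)) \ Y = {4,5,6,7,8,10}

{4,5,6,7,8,10}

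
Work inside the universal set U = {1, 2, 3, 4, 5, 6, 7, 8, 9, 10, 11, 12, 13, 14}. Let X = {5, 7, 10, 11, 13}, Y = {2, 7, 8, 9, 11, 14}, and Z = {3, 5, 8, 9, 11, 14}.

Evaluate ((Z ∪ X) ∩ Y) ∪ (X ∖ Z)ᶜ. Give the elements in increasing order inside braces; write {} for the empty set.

{1, 2, 3, 4, 5, 6, 7, 8, 9, 11, 12, 14}

Z ∪ X = {3, 5, 7, 8, 9, 10, 11, 13, 14}
(Z ∪ X) ∩ Y = {7, 8, 9, 11, 14}
X ∖ Z = {7, 10, 13}
(X ∖ Z)ᶜ = {1, 2, 3, 4, 5, 6, 8, 9, 11, 12, 14}
((Z ∪ X) ∩ Y) ∪ (X ∖ Z)ᶜ = {1, 2, 3, 4, 5, 6, 7, 8, 9, 11, 12, 14}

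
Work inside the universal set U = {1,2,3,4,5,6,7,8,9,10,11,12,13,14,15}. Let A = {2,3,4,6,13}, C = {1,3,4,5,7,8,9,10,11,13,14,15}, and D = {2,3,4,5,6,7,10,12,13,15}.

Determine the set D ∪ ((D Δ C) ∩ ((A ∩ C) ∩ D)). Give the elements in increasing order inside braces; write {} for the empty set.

D Δ C = {1,2,6,8,9,11,12,14}
A ∩ C = {3,4,13}
(A ∩ C) ∩ D = {3,4,13}
(D Δ C) ∩ ((A ∩ C) ∩ D) = {}
D ∪ ((D Δ C) ∩ ((A ∩ C) ∩ D)) = {2,3,4,5,6,7,10,12,13,15}

{2,3,4,5,6,7,10,12,13,15}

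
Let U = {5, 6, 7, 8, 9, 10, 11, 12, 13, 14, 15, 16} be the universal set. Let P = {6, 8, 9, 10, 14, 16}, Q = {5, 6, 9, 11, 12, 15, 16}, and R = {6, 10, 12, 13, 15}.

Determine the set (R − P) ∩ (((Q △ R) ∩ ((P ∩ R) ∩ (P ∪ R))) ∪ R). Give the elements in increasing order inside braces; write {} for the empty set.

{12, 13, 15}

R − P = {12, 13, 15}
Q △ R = {5, 9, 10, 11, 13, 16}
P ∩ R = {6, 10}
P ∪ R = {6, 8, 9, 10, 12, 13, 14, 15, 16}
(P ∩ R) ∩ (P ∪ R) = {6, 10}
(Q △ R) ∩ ((P ∩ R) ∩ (P ∪ R)) = {10}
((Q △ R) ∩ ((P ∩ R) ∩ (P ∪ R))) ∪ R = {6, 10, 12, 13, 15}
(R − P) ∩ (((Q △ R) ∩ ((P ∩ R) ∩ (P ∪ R))) ∪ R) = {12, 13, 15}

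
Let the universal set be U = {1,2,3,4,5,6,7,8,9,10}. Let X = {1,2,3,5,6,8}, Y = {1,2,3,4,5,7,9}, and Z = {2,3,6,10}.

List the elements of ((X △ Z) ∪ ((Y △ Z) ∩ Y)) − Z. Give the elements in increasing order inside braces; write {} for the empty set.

{1,4,5,7,8,9}

X △ Z = {1,5,8,10}
Y △ Z = {1,4,5,6,7,9,10}
(Y △ Z) ∩ Y = {1,4,5,7,9}
(X △ Z) ∪ ((Y △ Z) ∩ Y) = {1,4,5,7,8,9,10}
((X △ Z) ∪ ((Y △ Z) ∩ Y)) − Z = {1,4,5,7,8,9}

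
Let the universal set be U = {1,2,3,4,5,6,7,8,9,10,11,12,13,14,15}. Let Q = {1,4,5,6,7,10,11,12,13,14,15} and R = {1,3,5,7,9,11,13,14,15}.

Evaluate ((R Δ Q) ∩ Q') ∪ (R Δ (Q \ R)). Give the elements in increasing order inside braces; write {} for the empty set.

R Δ Q = {3,4,6,9,10,12}
Q' = {2,3,8,9}
(R Δ Q) ∩ Q' = {3,9}
Q \ R = {4,6,10,12}
R Δ (Q \ R) = {1,3,4,5,6,7,9,10,11,12,13,14,15}
((R Δ Q) ∩ Q') ∪ (R Δ (Q \ R)) = {1,3,4,5,6,7,9,10,11,12,13,14,15}

{1,3,4,5,6,7,9,10,11,12,13,14,15}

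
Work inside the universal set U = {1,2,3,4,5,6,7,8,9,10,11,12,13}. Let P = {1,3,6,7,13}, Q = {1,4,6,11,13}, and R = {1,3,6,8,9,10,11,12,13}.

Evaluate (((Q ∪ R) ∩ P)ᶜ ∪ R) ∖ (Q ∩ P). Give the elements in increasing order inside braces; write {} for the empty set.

Q ∪ R = {1,3,4,6,8,9,10,11,12,13}
(Q ∪ R) ∩ P = {1,3,6,13}
((Q ∪ R) ∩ P)ᶜ = {2,4,5,7,8,9,10,11,12}
((Q ∪ R) ∩ P)ᶜ ∪ R = {1,2,3,4,5,6,7,8,9,10,11,12,13}
Q ∩ P = {1,6,13}
(((Q ∪ R) ∩ P)ᶜ ∪ R) ∖ (Q ∩ P) = {2,3,4,5,7,8,9,10,11,12}

{2,3,4,5,7,8,9,10,11,12}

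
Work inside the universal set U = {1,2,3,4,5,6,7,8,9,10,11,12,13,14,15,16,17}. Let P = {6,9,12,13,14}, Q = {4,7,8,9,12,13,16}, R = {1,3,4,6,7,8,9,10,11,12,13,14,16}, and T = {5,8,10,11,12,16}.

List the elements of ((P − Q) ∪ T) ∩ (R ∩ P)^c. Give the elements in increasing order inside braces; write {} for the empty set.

P − Q = {6,14}
(P − Q) ∪ T = {5,6,8,10,11,12,14,16}
R ∩ P = {6,9,12,13,14}
(R ∩ P)^c = {1,2,3,4,5,7,8,10,11,15,16,17}
((P − Q) ∪ T) ∩ (R ∩ P)^c = {5,8,10,11,16}

{5,8,10,11,16}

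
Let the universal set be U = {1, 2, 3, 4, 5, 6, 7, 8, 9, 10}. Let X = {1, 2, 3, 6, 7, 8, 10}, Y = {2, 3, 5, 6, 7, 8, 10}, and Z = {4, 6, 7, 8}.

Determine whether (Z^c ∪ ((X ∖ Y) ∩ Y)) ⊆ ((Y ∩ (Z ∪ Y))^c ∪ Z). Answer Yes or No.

No

Z^c = {1, 2, 3, 5, 9, 10}
X ∖ Y = {1}
(X ∖ Y) ∩ Y = {}
Z^c ∪ ((X ∖ Y) ∩ Y) = {1, 2, 3, 5, 9, 10}
Z ∪ Y = {2, 3, 4, 5, 6, 7, 8, 10}
Y ∩ (Z ∪ Y) = {2, 3, 5, 6, 7, 8, 10}
(Y ∩ (Z ∪ Y))^c = {1, 4, 9}
(Y ∩ (Z ∪ Y))^c ∪ Z = {1, 4, 6, 7, 8, 9}
2 ∈ Z^c ∪ ((X ∖ Y) ∩ Y) but 2 ∉ (Y ∩ (Z ∪ Y))^c ∪ Z, so the inclusion fails.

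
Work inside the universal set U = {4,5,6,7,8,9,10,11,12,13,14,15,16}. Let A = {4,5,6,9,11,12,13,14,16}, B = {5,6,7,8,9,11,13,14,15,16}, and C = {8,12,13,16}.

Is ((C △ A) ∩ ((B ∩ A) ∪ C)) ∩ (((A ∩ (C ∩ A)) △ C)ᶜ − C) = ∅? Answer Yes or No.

C △ A = {4,5,6,8,9,11,14}
B ∩ A = {5,6,9,11,13,14,16}
(B ∩ A) ∪ C = {5,6,8,9,11,12,13,14,16}
(C △ A) ∩ ((B ∩ A) ∪ C) = {5,6,8,9,11,14}
C ∩ A = {12,13,16}
A ∩ (C ∩ A) = {12,13,16}
(A ∩ (C ∩ A)) △ C = {8}
((A ∩ (C ∩ A)) △ C)ᶜ = {4,5,6,7,9,10,11,12,13,14,15,16}
((A ∩ (C ∩ A)) △ C)ᶜ − C = {4,5,6,7,9,10,11,14,15}
5 lies in both, so they are not disjoint.

No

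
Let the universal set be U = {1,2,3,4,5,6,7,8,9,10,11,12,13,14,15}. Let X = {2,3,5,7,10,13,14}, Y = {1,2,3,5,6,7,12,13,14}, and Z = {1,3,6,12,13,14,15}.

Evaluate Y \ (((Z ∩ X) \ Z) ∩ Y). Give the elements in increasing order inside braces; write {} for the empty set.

Z ∩ X = {3,13,14}
(Z ∩ X) \ Z = {}
((Z ∩ X) \ Z) ∩ Y = {}
Y \ (((Z ∩ X) \ Z) ∩ Y) = {1,2,3,5,6,7,12,13,14}

{1,2,3,5,6,7,12,13,14}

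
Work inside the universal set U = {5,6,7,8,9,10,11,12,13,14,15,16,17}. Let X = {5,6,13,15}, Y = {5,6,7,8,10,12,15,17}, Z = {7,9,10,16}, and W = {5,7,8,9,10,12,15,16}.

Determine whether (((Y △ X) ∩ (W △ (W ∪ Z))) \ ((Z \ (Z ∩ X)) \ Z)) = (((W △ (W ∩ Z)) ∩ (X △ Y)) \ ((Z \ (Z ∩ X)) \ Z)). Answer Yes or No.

Y △ X = {7,8,10,12,13,17}
W ∪ Z = {5,7,8,9,10,12,15,16}
W △ (W ∪ Z) = {}
(Y △ X) ∩ (W △ (W ∪ Z)) = {}
Z ∩ X = {}
Z \ (Z ∩ X) = {7,9,10,16}
(Z \ (Z ∩ X)) \ Z = {}
((Y △ X) ∩ (W △ (W ∪ Z))) \ ((Z \ (Z ∩ X)) \ Z) = {}
W ∩ Z = {7,9,10,16}
W △ (W ∩ Z) = {5,8,12,15}
X △ Y = {7,8,10,12,13,17}
(W △ (W ∩ Z)) ∩ (X △ Y) = {8,12}
((W △ (W ∩ Z)) ∩ (X △ Y)) \ ((Z \ (Z ∩ X)) \ Z) = {8,12}
8 ∈ ((W △ (W ∩ Z)) ∩ (X △ Y)) \ ((Z \ (Z ∩ X)) \ Z) but 8 ∉ ((Y △ X) ∩ (W △ (W ∪ Z))) \ ((Z \ (Z ∩ X)) \ Z), so they differ.

No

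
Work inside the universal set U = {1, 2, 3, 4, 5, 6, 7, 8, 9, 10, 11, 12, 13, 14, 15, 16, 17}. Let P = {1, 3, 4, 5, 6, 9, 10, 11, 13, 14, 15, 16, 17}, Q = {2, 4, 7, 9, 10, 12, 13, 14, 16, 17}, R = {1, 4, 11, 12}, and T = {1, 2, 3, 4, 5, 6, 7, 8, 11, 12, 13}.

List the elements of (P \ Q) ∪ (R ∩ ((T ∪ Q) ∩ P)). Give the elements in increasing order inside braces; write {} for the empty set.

P \ Q = {1, 3, 5, 6, 11, 15}
T ∪ Q = {1, 2, 3, 4, 5, 6, 7, 8, 9, 10, 11, 12, 13, 14, 16, 17}
(T ∪ Q) ∩ P = {1, 3, 4, 5, 6, 9, 10, 11, 13, 14, 16, 17}
R ∩ ((T ∪ Q) ∩ P) = {1, 4, 11}
(P \ Q) ∪ (R ∩ ((T ∪ Q) ∩ P)) = {1, 3, 4, 5, 6, 11, 15}

{1, 3, 4, 5, 6, 11, 15}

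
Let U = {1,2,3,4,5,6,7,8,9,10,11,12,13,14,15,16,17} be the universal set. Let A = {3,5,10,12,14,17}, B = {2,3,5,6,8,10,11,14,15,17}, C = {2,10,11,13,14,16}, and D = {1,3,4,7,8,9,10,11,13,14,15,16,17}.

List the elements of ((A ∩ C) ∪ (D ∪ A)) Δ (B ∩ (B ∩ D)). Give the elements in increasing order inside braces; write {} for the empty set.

{1,4,5,7,9,12,13,16}

A ∩ C = {10,14}
D ∪ A = {1,3,4,5,7,8,9,10,11,12,13,14,15,16,17}
(A ∩ C) ∪ (D ∪ A) = {1,3,4,5,7,8,9,10,11,12,13,14,15,16,17}
B ∩ D = {3,8,10,11,14,15,17}
B ∩ (B ∩ D) = {3,8,10,11,14,15,17}
((A ∩ C) ∪ (D ∪ A)) Δ (B ∩ (B ∩ D)) = {1,4,5,7,9,12,13,16}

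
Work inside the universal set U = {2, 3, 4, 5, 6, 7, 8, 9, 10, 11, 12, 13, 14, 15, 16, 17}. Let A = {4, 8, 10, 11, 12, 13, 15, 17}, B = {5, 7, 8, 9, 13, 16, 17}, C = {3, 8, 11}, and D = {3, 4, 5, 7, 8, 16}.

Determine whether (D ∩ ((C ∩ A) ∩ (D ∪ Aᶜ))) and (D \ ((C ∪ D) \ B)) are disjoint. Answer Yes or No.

No

C ∩ A = {8, 11}
Aᶜ = {2, 3, 5, 6, 7, 9, 14, 16}
D ∪ Aᶜ = {2, 3, 4, 5, 6, 7, 8, 9, 14, 16}
(C ∩ A) ∩ (D ∪ Aᶜ) = {8}
D ∩ ((C ∩ A) ∩ (D ∪ Aᶜ)) = {8}
C ∪ D = {3, 4, 5, 7, 8, 11, 16}
(C ∪ D) \ B = {3, 4, 11}
D \ ((C ∪ D) \ B) = {5, 7, 8, 16}
8 lies in both, so they are not disjoint.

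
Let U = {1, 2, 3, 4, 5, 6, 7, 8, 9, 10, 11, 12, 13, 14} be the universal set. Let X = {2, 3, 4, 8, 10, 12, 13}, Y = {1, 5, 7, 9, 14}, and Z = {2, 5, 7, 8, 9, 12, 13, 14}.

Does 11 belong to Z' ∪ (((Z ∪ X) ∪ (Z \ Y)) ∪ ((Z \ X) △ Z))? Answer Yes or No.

Yes

11 ∉ Z, so 11 ∈ Z'
11 ∉ Z and 11 ∉ X, so 11 ∉ Z ∪ X
11 ∉ Z and 11 ∉ Y, so 11 ∉ Z \ Y
11 ∉ (Z ∪ X) and 11 ∉ (Z \ Y), so 11 ∉ (Z ∪ X) ∪ (Z \ Y)
11 ∉ Z and 11 ∉ X, so 11 ∉ Z \ X
11 ∉ (Z \ X) and 11 ∉ Z, so 11 ∉ (Z \ X) △ Z
11 ∉ ((Z ∪ X) ∪ (Z \ Y)) and 11 ∉ ((Z \ X) △ Z), so 11 ∉ ((Z ∪ X) ∪ (Z \ Y)) ∪ ((Z \ X) △ Z)
11 ∈ Z' and 11 ∉ (((Z ∪ X) ∪ (Z \ Y)) ∪ ((Z \ X) △ Z)), so 11 ∈ Z' ∪ (((Z ∪ X) ∪ (Z \ Y)) ∪ ((Z \ X) △ Z))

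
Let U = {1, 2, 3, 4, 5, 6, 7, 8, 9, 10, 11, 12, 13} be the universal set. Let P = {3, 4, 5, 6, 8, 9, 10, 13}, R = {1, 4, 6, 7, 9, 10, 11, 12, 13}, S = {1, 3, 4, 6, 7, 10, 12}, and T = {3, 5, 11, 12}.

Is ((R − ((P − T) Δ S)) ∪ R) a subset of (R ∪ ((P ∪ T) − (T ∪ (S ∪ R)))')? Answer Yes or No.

Yes

P − T = {4, 6, 8, 9, 10, 13}
(P − T) Δ S = {1, 3, 7, 8, 9, 12, 13}
R − ((P − T) Δ S) = {4, 6, 10, 11}
(R − ((P − T) Δ S)) ∪ R = {1, 4, 6, 7, 9, 10, 11, 12, 13}
P ∪ T = {3, 4, 5, 6, 8, 9, 10, 11, 12, 13}
S ∪ R = {1, 3, 4, 6, 7, 9, 10, 11, 12, 13}
T ∪ (S ∪ R) = {1, 3, 4, 5, 6, 7, 9, 10, 11, 12, 13}
(P ∪ T) − (T ∪ (S ∪ R)) = {8}
((P ∪ T) − (T ∪ (S ∪ R)))' = {1, 2, 3, 4, 5, 6, 7, 9, 10, 11, 12, 13}
R ∪ ((P ∪ T) − (T ∪ (S ∪ R)))' = {1, 2, 3, 4, 5, 6, 7, 9, 10, 11, 12, 13}
Every element of {1, 4, 6, 7, 9, 10, 11, 12, 13} is in {1, 2, 3, 4, 5, 6, 7, 9, 10, 11, 12, 13}, so (R − ((P − T) Δ S)) ∪ R ⊆ R ∪ ((P ∪ T) − (T ∪ (S ∪ R)))'.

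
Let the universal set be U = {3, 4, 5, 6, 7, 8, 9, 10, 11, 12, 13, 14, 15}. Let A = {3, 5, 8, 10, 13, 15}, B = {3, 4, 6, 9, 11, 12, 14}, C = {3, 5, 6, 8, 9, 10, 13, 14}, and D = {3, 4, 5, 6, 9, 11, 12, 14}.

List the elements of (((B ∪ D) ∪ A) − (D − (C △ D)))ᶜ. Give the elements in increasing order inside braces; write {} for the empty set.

B ∪ D = {3, 4, 5, 6, 9, 11, 12, 14}
(B ∪ D) ∪ A = {3, 4, 5, 6, 8, 9, 10, 11, 12, 13, 14, 15}
C △ D = {4, 8, 10, 11, 12, 13}
D − (C △ D) = {3, 5, 6, 9, 14}
((B ∪ D) ∪ A) − (D − (C △ D)) = {4, 8, 10, 11, 12, 13, 15}
(((B ∪ D) ∪ A) − (D − (C △ D)))ᶜ = {3, 5, 6, 7, 9, 14}

{3, 5, 6, 7, 9, 14}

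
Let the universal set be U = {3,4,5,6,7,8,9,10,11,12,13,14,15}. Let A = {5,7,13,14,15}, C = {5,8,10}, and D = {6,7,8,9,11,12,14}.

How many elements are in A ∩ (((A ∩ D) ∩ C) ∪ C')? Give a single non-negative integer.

4

A ∩ D = {7,14}
(A ∩ D) ∩ C = {}
C' = {3,4,6,7,9,11,12,13,14,15}
((A ∩ D) ∩ C) ∪ C' = {3,4,6,7,9,11,12,13,14,15}
A ∩ (((A ∩ D) ∩ C) ∪ C') = {7,13,14,15}
|A ∩ (((A ∩ D) ∩ C) ∪ C')| = 4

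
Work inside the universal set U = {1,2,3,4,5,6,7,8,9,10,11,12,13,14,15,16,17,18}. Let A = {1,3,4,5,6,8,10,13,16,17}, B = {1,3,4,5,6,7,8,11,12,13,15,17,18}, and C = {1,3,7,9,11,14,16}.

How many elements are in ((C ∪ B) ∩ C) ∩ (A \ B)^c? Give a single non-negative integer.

C ∪ B = {1,3,4,5,6,7,8,9,11,12,13,14,15,16,17,18}
(C ∪ B) ∩ C = {1,3,7,9,11,14,16}
A \ B = {10,16}
(A \ B)^c = {1,2,3,4,5,6,7,8,9,11,12,13,14,15,17,18}
((C ∪ B) ∩ C) ∩ (A \ B)^c = {1,3,7,9,11,14}
|((C ∪ B) ∩ C) ∩ (A \ B)^c| = 6

6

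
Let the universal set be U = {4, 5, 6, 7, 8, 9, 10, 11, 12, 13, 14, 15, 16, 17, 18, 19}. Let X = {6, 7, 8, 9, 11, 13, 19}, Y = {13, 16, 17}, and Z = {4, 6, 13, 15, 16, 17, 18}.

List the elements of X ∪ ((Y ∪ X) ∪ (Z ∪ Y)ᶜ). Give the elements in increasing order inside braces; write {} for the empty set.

Y ∪ X = {6, 7, 8, 9, 11, 13, 16, 17, 19}
Z ∪ Y = {4, 6, 13, 15, 16, 17, 18}
(Z ∪ Y)ᶜ = {5, 7, 8, 9, 10, 11, 12, 14, 19}
(Y ∪ X) ∪ (Z ∪ Y)ᶜ = {5, 6, 7, 8, 9, 10, 11, 12, 13, 14, 16, 17, 19}
X ∪ ((Y ∪ X) ∪ (Z ∪ Y)ᶜ) = {5, 6, 7, 8, 9, 10, 11, 12, 13, 14, 16, 17, 19}

{5, 6, 7, 8, 9, 10, 11, 12, 13, 14, 16, 17, 19}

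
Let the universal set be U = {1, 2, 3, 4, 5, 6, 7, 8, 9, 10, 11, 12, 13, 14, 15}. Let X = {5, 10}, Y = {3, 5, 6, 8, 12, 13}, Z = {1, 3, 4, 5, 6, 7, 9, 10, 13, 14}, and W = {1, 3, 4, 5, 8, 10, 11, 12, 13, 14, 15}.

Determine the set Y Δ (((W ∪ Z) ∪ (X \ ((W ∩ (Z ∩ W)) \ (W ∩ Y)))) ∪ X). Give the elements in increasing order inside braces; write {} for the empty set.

W ∪ Z = {1, 3, 4, 5, 6, 7, 8, 9, 10, 11, 12, 13, 14, 15}
Z ∩ W = {1, 3, 4, 5, 10, 13, 14}
W ∩ (Z ∩ W) = {1, 3, 4, 5, 10, 13, 14}
W ∩ Y = {3, 5, 8, 12, 13}
(W ∩ (Z ∩ W)) \ (W ∩ Y) = {1, 4, 10, 14}
X \ ((W ∩ (Z ∩ W)) \ (W ∩ Y)) = {5}
(W ∪ Z) ∪ (X \ ((W ∩ (Z ∩ W)) \ (W ∩ Y))) = {1, 3, 4, 5, 6, 7, 8, 9, 10, 11, 12, 13, 14, 15}
((W ∪ Z) ∪ (X \ ((W ∩ (Z ∩ W)) \ (W ∩ Y)))) ∪ X = {1, 3, 4, 5, 6, 7, 8, 9, 10, 11, 12, 13, 14, 15}
Y Δ (((W ∪ Z) ∪ (X \ ((W ∩ (Z ∩ W)) \ (W ∩ Y)))) ∪ X) = {1, 4, 7, 9, 10, 11, 14, 15}

{1, 4, 7, 9, 10, 11, 14, 15}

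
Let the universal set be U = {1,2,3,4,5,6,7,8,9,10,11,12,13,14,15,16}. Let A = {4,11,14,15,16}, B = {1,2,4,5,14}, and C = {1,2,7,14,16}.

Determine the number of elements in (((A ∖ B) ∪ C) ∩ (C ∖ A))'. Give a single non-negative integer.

13

A ∖ B = {11,15,16}
(A ∖ B) ∪ C = {1,2,7,11,14,15,16}
C ∖ A = {1,2,7}
((A ∖ B) ∪ C) ∩ (C ∖ A) = {1,2,7}
(((A ∖ B) ∪ C) ∩ (C ∖ A))' = {3,4,5,6,8,9,10,11,12,13,14,15,16}
|(((A ∖ B) ∪ C) ∩ (C ∖ A))'| = 13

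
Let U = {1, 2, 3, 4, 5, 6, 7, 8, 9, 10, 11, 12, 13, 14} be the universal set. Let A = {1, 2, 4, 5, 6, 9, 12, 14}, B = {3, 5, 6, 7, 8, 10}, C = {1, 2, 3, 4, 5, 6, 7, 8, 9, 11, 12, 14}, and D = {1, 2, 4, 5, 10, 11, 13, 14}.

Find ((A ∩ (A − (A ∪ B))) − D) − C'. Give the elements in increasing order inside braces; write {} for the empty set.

{}

A ∪ B = {1, 2, 3, 4, 5, 6, 7, 8, 9, 10, 12, 14}
A − (A ∪ B) = {}
A ∩ (A − (A ∪ B)) = {}
(A ∩ (A − (A ∪ B))) − D = {}
C' = {10, 13}
((A ∩ (A − (A ∪ B))) − D) − C' = {}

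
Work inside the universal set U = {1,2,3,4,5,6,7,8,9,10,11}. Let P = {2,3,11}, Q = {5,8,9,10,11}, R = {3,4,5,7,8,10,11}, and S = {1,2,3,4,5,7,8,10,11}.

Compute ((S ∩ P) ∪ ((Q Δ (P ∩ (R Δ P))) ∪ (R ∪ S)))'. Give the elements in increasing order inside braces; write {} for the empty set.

{6}

S ∩ P = {2,3,11}
R Δ P = {2,4,5,7,8,10}
P ∩ (R Δ P) = {2}
Q Δ (P ∩ (R Δ P)) = {2,5,8,9,10,11}
R ∪ S = {1,2,3,4,5,7,8,10,11}
(Q Δ (P ∩ (R Δ P))) ∪ (R ∪ S) = {1,2,3,4,5,7,8,9,10,11}
(S ∩ P) ∪ ((Q Δ (P ∩ (R Δ P))) ∪ (R ∪ S)) = {1,2,3,4,5,7,8,9,10,11}
((S ∩ P) ∪ ((Q Δ (P ∩ (R Δ P))) ∪ (R ∪ S)))' = {6}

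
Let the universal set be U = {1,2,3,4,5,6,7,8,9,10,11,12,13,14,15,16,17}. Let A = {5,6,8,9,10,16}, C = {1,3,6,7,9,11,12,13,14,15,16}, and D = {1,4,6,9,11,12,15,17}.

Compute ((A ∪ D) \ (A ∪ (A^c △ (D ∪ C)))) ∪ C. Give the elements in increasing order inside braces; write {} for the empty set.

A ∪ D = {1,4,5,6,8,9,10,11,12,15,16,17}
A^c = {1,2,3,4,7,11,12,13,14,15,17}
D ∪ C = {1,3,4,6,7,9,11,12,13,14,15,16,17}
A^c △ (D ∪ C) = {2,6,9,16}
A ∪ (A^c △ (D ∪ C)) = {2,5,6,8,9,10,16}
(A ∪ D) \ (A ∪ (A^c △ (D ∪ C))) = {1,4,11,12,15,17}
((A ∪ D) \ (A ∪ (A^c △ (D ∪ C)))) ∪ C = {1,3,4,6,7,9,11,12,13,14,15,16,17}

{1,3,4,6,7,9,11,12,13,14,15,16,17}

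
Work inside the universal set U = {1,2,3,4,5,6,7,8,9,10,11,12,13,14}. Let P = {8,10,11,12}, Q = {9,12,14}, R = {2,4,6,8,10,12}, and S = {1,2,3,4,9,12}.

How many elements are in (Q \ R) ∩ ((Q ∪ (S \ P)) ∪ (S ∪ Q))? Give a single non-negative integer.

Q \ R = {9,14}
S \ P = {1,2,3,4,9}
Q ∪ (S \ P) = {1,2,3,4,9,12,14}
S ∪ Q = {1,2,3,4,9,12,14}
(Q ∪ (S \ P)) ∪ (S ∪ Q) = {1,2,3,4,9,12,14}
(Q \ R) ∩ ((Q ∪ (S \ P)) ∪ (S ∪ Q)) = {9,14}
|(Q \ R) ∩ ((Q ∪ (S \ P)) ∪ (S ∪ Q))| = 2

2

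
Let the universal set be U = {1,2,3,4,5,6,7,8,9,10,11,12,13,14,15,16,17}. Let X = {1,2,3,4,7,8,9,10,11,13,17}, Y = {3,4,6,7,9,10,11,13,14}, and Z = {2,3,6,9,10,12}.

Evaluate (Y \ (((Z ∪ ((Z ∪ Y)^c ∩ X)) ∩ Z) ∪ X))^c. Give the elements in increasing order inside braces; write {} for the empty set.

{1,2,3,4,5,6,7,8,9,10,11,12,13,15,16,17}

Z ∪ Y = {2,3,4,6,7,9,10,11,12,13,14}
(Z ∪ Y)^c = {1,5,8,15,16,17}
(Z ∪ Y)^c ∩ X = {1,8,17}
Z ∪ ((Z ∪ Y)^c ∩ X) = {1,2,3,6,8,9,10,12,17}
(Z ∪ ((Z ∪ Y)^c ∩ X)) ∩ Z = {2,3,6,9,10,12}
((Z ∪ ((Z ∪ Y)^c ∩ X)) ∩ Z) ∪ X = {1,2,3,4,6,7,8,9,10,11,12,13,17}
Y \ (((Z ∪ ((Z ∪ Y)^c ∩ X)) ∩ Z) ∪ X) = {14}
(Y \ (((Z ∪ ((Z ∪ Y)^c ∩ X)) ∩ Z) ∪ X))^c = {1,2,3,4,5,6,7,8,9,10,11,12,13,15,16,17}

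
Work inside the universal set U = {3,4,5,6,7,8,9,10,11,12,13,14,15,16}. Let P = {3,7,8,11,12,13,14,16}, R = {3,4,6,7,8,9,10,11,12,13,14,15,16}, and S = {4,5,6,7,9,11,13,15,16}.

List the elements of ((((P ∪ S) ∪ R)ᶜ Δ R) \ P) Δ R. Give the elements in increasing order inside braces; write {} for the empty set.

{3,7,8,11,12,13,14,16}

P ∪ S = {3,4,5,6,7,8,9,11,12,13,14,15,16}
(P ∪ S) ∪ R = {3,4,5,6,7,8,9,10,11,12,13,14,15,16}
((P ∪ S) ∪ R)ᶜ = {}
((P ∪ S) ∪ R)ᶜ Δ R = {3,4,6,7,8,9,10,11,12,13,14,15,16}
(((P ∪ S) ∪ R)ᶜ Δ R) \ P = {4,6,9,10,15}
((((P ∪ S) ∪ R)ᶜ Δ R) \ P) Δ R = {3,7,8,11,12,13,14,16}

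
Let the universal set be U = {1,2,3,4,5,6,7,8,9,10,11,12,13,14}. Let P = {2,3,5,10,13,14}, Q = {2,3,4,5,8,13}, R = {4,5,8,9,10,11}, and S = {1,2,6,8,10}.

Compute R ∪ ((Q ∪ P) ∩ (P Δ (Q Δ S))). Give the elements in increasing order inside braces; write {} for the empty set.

Q ∪ P = {2,3,4,5,8,10,13,14}
Q Δ S = {1,3,4,5,6,10,13}
P Δ (Q Δ S) = {1,2,4,6,14}
(Q ∪ P) ∩ (P Δ (Q Δ S)) = {2,4,14}
R ∪ ((Q ∪ P) ∩ (P Δ (Q Δ S))) = {2,4,5,8,9,10,11,14}

{2,4,5,8,9,10,11,14}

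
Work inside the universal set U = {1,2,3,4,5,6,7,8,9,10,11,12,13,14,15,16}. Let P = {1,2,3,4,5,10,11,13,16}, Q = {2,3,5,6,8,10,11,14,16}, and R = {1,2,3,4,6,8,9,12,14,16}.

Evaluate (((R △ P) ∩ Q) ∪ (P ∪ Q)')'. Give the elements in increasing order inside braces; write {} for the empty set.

{1,2,3,4,13,16}

R △ P = {5,6,8,9,10,11,12,13,14}
(R △ P) ∩ Q = {5,6,8,10,11,14}
P ∪ Q = {1,2,3,4,5,6,8,10,11,13,14,16}
(P ∪ Q)' = {7,9,12,15}
((R △ P) ∩ Q) ∪ (P ∪ Q)' = {5,6,7,8,9,10,11,12,14,15}
(((R △ P) ∩ Q) ∪ (P ∪ Q)')' = {1,2,3,4,13,16}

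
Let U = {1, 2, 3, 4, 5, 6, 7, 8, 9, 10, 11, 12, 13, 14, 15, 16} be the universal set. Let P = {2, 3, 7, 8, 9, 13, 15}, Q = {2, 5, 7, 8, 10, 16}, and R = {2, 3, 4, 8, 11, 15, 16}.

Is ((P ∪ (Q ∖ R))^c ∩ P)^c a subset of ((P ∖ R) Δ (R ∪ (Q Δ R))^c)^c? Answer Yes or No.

Q ∖ R = {5, 7, 10}
P ∪ (Q ∖ R) = {2, 3, 5, 7, 8, 9, 10, 13, 15}
(P ∪ (Q ∖ R))^c = {1, 4, 6, 11, 12, 14, 16}
(P ∪ (Q ∖ R))^c ∩ P = {}
((P ∪ (Q ∖ R))^c ∩ P)^c = {1, 2, 3, 4, 5, 6, 7, 8, 9, 10, 11, 12, 13, 14, 15, 16}
P ∖ R = {7, 9, 13}
Q Δ R = {3, 4, 5, 7, 10, 11, 15}
R ∪ (Q Δ R) = {2, 3, 4, 5, 7, 8, 10, 11, 15, 16}
(R ∪ (Q Δ R))^c = {1, 6, 9, 12, 13, 14}
(P ∖ R) Δ (R ∪ (Q Δ R))^c = {1, 6, 7, 12, 14}
((P ∖ R) Δ (R ∪ (Q Δ R))^c)^c = {2, 3, 4, 5, 8, 9, 10, 11, 13, 15, 16}
1 ∈ ((P ∪ (Q ∖ R))^c ∩ P)^c but 1 ∉ ((P ∖ R) Δ (R ∪ (Q Δ R))^c)^c, so the inclusion fails.

No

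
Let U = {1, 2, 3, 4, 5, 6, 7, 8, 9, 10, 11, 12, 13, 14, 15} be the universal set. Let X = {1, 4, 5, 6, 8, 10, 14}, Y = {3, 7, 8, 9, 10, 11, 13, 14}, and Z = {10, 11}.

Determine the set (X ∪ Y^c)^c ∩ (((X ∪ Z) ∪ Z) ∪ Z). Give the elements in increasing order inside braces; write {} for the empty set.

Y^c = {1, 2, 4, 5, 6, 12, 15}
X ∪ Y^c = {1, 2, 4, 5, 6, 8, 10, 12, 14, 15}
(X ∪ Y^c)^c = {3, 7, 9, 11, 13}
X ∪ Z = {1, 4, 5, 6, 8, 10, 11, 14}
(X ∪ Z) ∪ Z = {1, 4, 5, 6, 8, 10, 11, 14}
((X ∪ Z) ∪ Z) ∪ Z = {1, 4, 5, 6, 8, 10, 11, 14}
(X ∪ Y^c)^c ∩ (((X ∪ Z) ∪ Z) ∪ Z) = {11}

{11}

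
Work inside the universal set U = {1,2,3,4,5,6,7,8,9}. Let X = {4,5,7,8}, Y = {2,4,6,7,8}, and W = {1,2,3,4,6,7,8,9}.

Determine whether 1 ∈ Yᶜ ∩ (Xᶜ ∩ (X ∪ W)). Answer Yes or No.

1 ∉ Y, so 1 ∈ Yᶜ
1 ∉ X, so 1 ∈ Xᶜ
1 ∉ X and 1 ∈ W, so 1 ∈ X ∪ W
1 ∈ Xᶜ and 1 ∈ (X ∪ W), so 1 ∈ Xᶜ ∩ (X ∪ W)
1 ∈ Yᶜ and 1 ∈ (Xᶜ ∩ (X ∪ W)), so 1 ∈ Yᶜ ∩ (Xᶜ ∩ (X ∪ W))

Yes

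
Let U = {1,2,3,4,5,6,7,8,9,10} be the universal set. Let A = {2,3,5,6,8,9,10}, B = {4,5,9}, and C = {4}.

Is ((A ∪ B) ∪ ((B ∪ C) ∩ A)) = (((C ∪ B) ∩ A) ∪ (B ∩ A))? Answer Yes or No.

A ∪ B = {2,3,4,5,6,8,9,10}
B ∪ C = {4,5,9}
(B ∪ C) ∩ A = {5,9}
(A ∪ B) ∪ ((B ∪ C) ∩ A) = {2,3,4,5,6,8,9,10}
C ∪ B = {4,5,9}
(C ∪ B) ∩ A = {5,9}
B ∩ A = {5,9}
((C ∪ B) ∩ A) ∪ (B ∩ A) = {5,9}
2 ∈ (A ∪ B) ∪ ((B ∪ C) ∩ A) but 2 ∉ ((C ∪ B) ∩ A) ∪ (B ∩ A), so they differ.

No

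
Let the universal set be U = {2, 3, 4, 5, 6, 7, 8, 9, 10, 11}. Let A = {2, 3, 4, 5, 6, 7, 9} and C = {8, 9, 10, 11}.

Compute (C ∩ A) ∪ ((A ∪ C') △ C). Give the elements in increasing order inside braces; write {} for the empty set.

{2, 3, 4, 5, 6, 7, 8, 9, 10, 11}

C ∩ A = {9}
C' = {2, 3, 4, 5, 6, 7}
A ∪ C' = {2, 3, 4, 5, 6, 7, 9}
(A ∪ C') △ C = {2, 3, 4, 5, 6, 7, 8, 10, 11}
(C ∩ A) ∪ ((A ∪ C') △ C) = {2, 3, 4, 5, 6, 7, 8, 9, 10, 11}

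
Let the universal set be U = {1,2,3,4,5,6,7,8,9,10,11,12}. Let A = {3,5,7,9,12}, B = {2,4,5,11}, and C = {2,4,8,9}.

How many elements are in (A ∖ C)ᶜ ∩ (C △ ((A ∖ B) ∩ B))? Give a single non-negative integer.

4

A ∖ C = {3,5,7,12}
(A ∖ C)ᶜ = {1,2,4,6,8,9,10,11}
A ∖ B = {3,7,9,12}
(A ∖ B) ∩ B = {}
C △ ((A ∖ B) ∩ B) = {2,4,8,9}
(A ∖ C)ᶜ ∩ (C △ ((A ∖ B) ∩ B)) = {2,4,8,9}
|(A ∖ C)ᶜ ∩ (C △ ((A ∖ B) ∩ B))| = 4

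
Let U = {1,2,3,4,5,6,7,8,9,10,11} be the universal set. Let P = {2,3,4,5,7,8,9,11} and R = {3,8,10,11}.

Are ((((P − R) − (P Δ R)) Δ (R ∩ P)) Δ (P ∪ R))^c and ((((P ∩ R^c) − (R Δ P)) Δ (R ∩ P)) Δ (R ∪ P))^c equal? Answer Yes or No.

Yes

P − R = {2,4,5,7,9}
P Δ R = {2,4,5,7,9,10}
(P − R) − (P Δ R) = {}
R ∩ P = {3,8,11}
((P − R) − (P Δ R)) Δ (R ∩ P) = {3,8,11}
P ∪ R = {2,3,4,5,7,8,9,10,11}
(((P − R) − (P Δ R)) Δ (R ∩ P)) Δ (P ∪ R) = {2,4,5,7,9,10}
((((P − R) − (P Δ R)) Δ (R ∩ P)) Δ (P ∪ R))^c = {1,3,6,8,11}
R^c = {1,2,4,5,6,7,9}
P ∩ R^c = {2,4,5,7,9}
R Δ P = {2,4,5,7,9,10}
(P ∩ R^c) − (R Δ P) = {}
((P ∩ R^c) − (R Δ P)) Δ (R ∩ P) = {3,8,11}
R ∪ P = {2,3,4,5,7,8,9,10,11}
(((P ∩ R^c) − (R Δ P)) Δ (R ∩ P)) Δ (R ∪ P) = {2,4,5,7,9,10}
((((P ∩ R^c) − (R Δ P)) Δ (R ∩ P)) Δ (R ∪ P))^c = {1,3,6,8,11}
Both equal {1,3,6,8,11}, so ((((P − R) − (P Δ R)) Δ (R ∩ P)) Δ (P ∪ R))^c = ((((P ∩ R^c) − (R Δ P)) Δ (R ∩ P)) Δ (R ∪ P))^c.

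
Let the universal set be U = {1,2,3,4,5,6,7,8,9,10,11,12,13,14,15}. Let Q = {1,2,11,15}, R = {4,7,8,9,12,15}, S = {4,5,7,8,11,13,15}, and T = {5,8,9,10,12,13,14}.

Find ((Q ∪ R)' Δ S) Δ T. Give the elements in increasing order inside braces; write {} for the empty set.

{3,4,5,6,7,9,11,12,13,15}

Q ∪ R = {1,2,4,7,8,9,11,12,15}
(Q ∪ R)' = {3,5,6,10,13,14}
(Q ∪ R)' Δ S = {3,4,6,7,8,10,11,14,15}
((Q ∪ R)' Δ S) Δ T = {3,4,5,6,7,9,11,12,13,15}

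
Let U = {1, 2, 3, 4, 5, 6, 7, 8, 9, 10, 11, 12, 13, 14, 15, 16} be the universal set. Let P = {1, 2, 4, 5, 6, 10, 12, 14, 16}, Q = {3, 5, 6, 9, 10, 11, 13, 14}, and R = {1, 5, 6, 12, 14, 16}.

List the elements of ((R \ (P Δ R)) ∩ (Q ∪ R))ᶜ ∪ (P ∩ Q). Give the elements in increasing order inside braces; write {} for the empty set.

{2, 3, 4, 5, 6, 7, 8, 9, 10, 11, 13, 14, 15}

P Δ R = {2, 4, 10}
R \ (P Δ R) = {1, 5, 6, 12, 14, 16}
Q ∪ R = {1, 3, 5, 6, 9, 10, 11, 12, 13, 14, 16}
(R \ (P Δ R)) ∩ (Q ∪ R) = {1, 5, 6, 12, 14, 16}
((R \ (P Δ R)) ∩ (Q ∪ R))ᶜ = {2, 3, 4, 7, 8, 9, 10, 11, 13, 15}
P ∩ Q = {5, 6, 10, 14}
((R \ (P Δ R)) ∩ (Q ∪ R))ᶜ ∪ (P ∩ Q) = {2, 3, 4, 5, 6, 7, 8, 9, 10, 11, 13, 14, 15}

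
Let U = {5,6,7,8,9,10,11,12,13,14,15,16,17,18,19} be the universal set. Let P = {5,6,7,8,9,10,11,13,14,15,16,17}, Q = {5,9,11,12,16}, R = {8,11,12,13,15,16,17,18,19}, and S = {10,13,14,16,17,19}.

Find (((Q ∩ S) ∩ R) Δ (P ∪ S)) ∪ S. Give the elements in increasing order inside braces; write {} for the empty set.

{5,6,7,8,9,10,11,13,14,15,16,17,19}

Q ∩ S = {16}
(Q ∩ S) ∩ R = {16}
P ∪ S = {5,6,7,8,9,10,11,13,14,15,16,17,19}
((Q ∩ S) ∩ R) Δ (P ∪ S) = {5,6,7,8,9,10,11,13,14,15,17,19}
(((Q ∩ S) ∩ R) Δ (P ∪ S)) ∪ S = {5,6,7,8,9,10,11,13,14,15,16,17,19}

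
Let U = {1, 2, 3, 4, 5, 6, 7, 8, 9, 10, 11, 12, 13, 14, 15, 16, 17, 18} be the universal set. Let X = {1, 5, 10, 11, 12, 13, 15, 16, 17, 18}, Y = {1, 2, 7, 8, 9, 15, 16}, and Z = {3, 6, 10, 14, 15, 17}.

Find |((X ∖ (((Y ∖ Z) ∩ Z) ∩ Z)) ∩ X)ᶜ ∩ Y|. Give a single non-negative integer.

Y ∖ Z = {1, 2, 7, 8, 9, 16}
(Y ∖ Z) ∩ Z = {}
((Y ∖ Z) ∩ Z) ∩ Z = {}
X ∖ (((Y ∖ Z) ∩ Z) ∩ Z) = {1, 5, 10, 11, 12, 13, 15, 16, 17, 18}
(X ∖ (((Y ∖ Z) ∩ Z) ∩ Z)) ∩ X = {1, 5, 10, 11, 12, 13, 15, 16, 17, 18}
((X ∖ (((Y ∖ Z) ∩ Z) ∩ Z)) ∩ X)ᶜ = {2, 3, 4, 6, 7, 8, 9, 14}
((X ∖ (((Y ∖ Z) ∩ Z) ∩ Z)) ∩ X)ᶜ ∩ Y = {2, 7, 8, 9}
|((X ∖ (((Y ∖ Z) ∩ Z) ∩ Z)) ∩ X)ᶜ ∩ Y| = 4

4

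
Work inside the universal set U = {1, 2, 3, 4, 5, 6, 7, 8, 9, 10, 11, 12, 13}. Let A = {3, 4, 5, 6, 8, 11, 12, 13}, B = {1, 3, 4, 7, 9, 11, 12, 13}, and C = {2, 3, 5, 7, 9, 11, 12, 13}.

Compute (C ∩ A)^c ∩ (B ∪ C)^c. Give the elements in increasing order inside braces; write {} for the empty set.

{6, 8, 10}

C ∩ A = {3, 5, 11, 12, 13}
(C ∩ A)^c = {1, 2, 4, 6, 7, 8, 9, 10}
B ∪ C = {1, 2, 3, 4, 5, 7, 9, 11, 12, 13}
(B ∪ C)^c = {6, 8, 10}
(C ∩ A)^c ∩ (B ∪ C)^c = {6, 8, 10}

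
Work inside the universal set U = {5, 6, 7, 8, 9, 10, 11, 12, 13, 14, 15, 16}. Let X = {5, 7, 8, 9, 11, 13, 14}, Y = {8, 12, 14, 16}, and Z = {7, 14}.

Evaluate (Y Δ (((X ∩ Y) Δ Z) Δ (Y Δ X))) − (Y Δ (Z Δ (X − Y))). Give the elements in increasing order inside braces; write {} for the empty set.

X ∩ Y = {8, 14}
(X ∩ Y) Δ Z = {7, 8}
Y Δ X = {5, 7, 9, 11, 12, 13, 16}
((X ∩ Y) Δ Z) Δ (Y Δ X) = {5, 8, 9, 11, 12, 13, 16}
Y Δ (((X ∩ Y) Δ Z) Δ (Y Δ X)) = {5, 9, 11, 13, 14}
X − Y = {5, 7, 9, 11, 13}
Z Δ (X − Y) = {5, 9, 11, 13, 14}
Y Δ (Z Δ (X − Y)) = {5, 8, 9, 11, 12, 13, 16}
(Y Δ (((X ∩ Y) Δ Z) Δ (Y Δ X))) − (Y Δ (Z Δ (X − Y))) = {14}

{14}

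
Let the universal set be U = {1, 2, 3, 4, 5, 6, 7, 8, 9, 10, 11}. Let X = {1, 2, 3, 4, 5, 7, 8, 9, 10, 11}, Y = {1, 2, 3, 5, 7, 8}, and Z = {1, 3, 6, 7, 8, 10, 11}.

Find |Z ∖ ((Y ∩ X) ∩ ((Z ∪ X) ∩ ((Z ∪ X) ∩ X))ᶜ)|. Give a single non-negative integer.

Y ∩ X = {1, 2, 3, 5, 7, 8}
Z ∪ X = {1, 2, 3, 4, 5, 6, 7, 8, 9, 10, 11}
(Z ∪ X) ∩ X = {1, 2, 3, 4, 5, 7, 8, 9, 10, 11}
(Z ∪ X) ∩ ((Z ∪ X) ∩ X) = {1, 2, 3, 4, 5, 7, 8, 9, 10, 11}
((Z ∪ X) ∩ ((Z ∪ X) ∩ X))ᶜ = {6}
(Y ∩ X) ∩ ((Z ∪ X) ∩ ((Z ∪ X) ∩ X))ᶜ = {}
Z ∖ ((Y ∩ X) ∩ ((Z ∪ X) ∩ ((Z ∪ X) ∩ X))ᶜ) = {1, 3, 6, 7, 8, 10, 11}
|Z ∖ ((Y ∩ X) ∩ ((Z ∪ X) ∩ ((Z ∪ X) ∩ X))ᶜ)| = 7

7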